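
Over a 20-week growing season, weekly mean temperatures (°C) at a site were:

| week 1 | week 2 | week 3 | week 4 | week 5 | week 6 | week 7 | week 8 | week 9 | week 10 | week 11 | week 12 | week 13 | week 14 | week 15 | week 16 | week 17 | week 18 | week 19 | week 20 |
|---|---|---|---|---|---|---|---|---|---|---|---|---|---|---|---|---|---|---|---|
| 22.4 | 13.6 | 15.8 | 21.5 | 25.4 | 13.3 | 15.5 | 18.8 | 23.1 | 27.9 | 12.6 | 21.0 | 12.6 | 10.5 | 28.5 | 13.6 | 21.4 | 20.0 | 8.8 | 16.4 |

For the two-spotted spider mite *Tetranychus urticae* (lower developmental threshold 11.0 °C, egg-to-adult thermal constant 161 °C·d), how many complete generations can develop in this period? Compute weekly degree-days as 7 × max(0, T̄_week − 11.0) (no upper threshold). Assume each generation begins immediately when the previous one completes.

Weekly DD (7 × max(0, T̄ − 11.0)): 79.8, 18.2, 33.6, 73.5, 100.8, 16.1, 31.5, 54.6, 84.7, 118.3, 11.2, 70.0, 11.2, 0.0, 122.5, 18.2, 72.8, 63.0, 0.0, 37.8.
Season total = 1017.8 DD.
Complete generations = ⌊1017.8 / 161⌋ = 6.

6 generations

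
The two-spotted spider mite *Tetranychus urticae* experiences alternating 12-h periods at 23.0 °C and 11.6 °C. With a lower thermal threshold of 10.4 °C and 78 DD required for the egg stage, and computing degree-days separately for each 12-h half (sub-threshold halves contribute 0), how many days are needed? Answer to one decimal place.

11.3 days

Day half: max(0, 23.0 − 10.4) × 0.5 = 12.6 × 0.5 = 6.30 DD.
Night half: max(0, 11.6 − 10.4) × 0.5 = 1.2 × 0.5 = 0.60 DD.
Per 24 h: 6.90 DD/day.
Duration = 78 / 6.90 = 11.304 ≈ 11.3 days.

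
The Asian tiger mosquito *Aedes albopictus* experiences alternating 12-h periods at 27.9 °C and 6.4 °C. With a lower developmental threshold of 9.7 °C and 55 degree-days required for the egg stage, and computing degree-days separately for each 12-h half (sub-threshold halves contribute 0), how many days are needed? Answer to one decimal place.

Day half: max(0, 27.9 − 9.7) × 0.5 = 18.2 × 0.5 = 9.10 DD.
Night half: max(0, 6.4 − 9.7) × 0.5 = 0.0 × 0.5 = 0.00 DD.
Per 24 h: 9.10 DD/day.
Duration = 55 / 9.10 = 6.044 ≈ 6.0 days.

6.0 days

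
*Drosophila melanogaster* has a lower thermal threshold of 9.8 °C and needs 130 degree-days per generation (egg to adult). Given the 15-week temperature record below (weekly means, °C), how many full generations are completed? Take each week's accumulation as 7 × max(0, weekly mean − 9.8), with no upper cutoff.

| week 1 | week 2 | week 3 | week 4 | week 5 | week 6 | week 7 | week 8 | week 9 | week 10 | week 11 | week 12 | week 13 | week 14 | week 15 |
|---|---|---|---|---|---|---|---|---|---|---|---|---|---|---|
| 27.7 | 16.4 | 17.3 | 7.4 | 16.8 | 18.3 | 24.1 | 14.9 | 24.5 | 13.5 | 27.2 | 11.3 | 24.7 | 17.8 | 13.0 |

7 generations

Weekly DD (7 × max(0, T̄ − 9.8)): 125.3, 46.2, 52.5, 0.0, 49.0, 59.5, 100.1, 35.7, 102.9, 25.9, 121.8, 10.5, 104.3, 56.0, 22.4.
Season total = 912.1 DD.
Complete generations = ⌊912.1 / 130⌋ = 7.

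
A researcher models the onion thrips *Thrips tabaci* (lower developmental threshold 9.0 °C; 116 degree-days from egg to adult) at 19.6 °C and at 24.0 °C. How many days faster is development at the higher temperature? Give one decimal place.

At 19.6 °C: 116 / (19.6 − 9.0) = 116 / 10.6 = 10.943 d.
At 24.0 °C: 116 / (24.0 − 9.0) = 116 / 15.0 = 7.733 d.
Difference = |10.943 − 7.733| = 3.210 ≈ 3.2 days.

3.2 days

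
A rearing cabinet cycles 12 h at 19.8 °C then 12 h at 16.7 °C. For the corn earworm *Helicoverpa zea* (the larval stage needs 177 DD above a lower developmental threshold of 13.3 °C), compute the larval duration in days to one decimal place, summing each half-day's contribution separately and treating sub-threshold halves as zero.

Day half: max(0, 19.8 − 13.3) × 0.5 = 6.5 × 0.5 = 3.25 DD.
Night half: max(0, 16.7 − 13.3) × 0.5 = 3.4 × 0.5 = 1.70 DD.
Per 24 h: 4.95 DD/day.
Duration = 177 / 4.95 = 35.758 ≈ 35.8 days.

35.8 days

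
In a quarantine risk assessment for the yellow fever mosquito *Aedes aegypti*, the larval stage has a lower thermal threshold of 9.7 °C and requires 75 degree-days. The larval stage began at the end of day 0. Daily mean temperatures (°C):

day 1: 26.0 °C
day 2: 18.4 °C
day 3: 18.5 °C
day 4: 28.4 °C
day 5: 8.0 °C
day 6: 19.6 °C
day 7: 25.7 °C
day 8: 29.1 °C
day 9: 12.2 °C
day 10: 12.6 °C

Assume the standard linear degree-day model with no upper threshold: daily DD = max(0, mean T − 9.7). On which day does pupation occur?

day 7

Daily DD above 9.7 °C: 16.3, 8.7, 8.8, 18.7, 0.0, 9.9, 16.0, 19.4, 2.5, 2.9.
Cumulative: 16.3, 25.0, 33.8, 52.5, 52.5, 62.4, 78.4, 97.8, 100.3, 103.2.
The total first reaches 75 DD on day 7.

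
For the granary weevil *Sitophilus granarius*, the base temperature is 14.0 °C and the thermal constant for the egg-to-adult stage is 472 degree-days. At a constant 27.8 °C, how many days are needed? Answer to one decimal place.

Daily accumulation = 27.8 − 14.0 = 13.8 DD/day.
Duration = 472 / 13.8 = 34.203 ≈ 34.2 days.

34.2 days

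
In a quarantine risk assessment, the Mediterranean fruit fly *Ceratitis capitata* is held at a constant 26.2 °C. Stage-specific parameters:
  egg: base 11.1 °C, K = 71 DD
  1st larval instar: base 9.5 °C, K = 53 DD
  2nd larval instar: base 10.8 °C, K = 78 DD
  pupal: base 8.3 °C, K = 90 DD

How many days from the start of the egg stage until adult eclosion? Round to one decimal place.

egg: 71 / (26.2 − 11.1) = 71 / 15.1 = 4.702 d.
1st larval instar: 53 / (26.2 − 9.5) = 53 / 16.7 = 3.174 d.
2nd larval instar: 78 / (26.2 − 10.8) = 78 / 15.4 = 5.065 d.
pupal: 90 / (26.2 − 8.3) = 90 / 17.9 = 5.028 d.
Sum = 17.969 ≈ 18.0 days.

18.0 days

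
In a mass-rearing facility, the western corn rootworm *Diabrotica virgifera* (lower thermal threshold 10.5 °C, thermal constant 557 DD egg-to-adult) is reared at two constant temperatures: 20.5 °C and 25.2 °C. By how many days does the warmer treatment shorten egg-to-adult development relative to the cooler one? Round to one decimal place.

17.8 days

At 20.5 °C: 557 / (20.5 − 10.5) = 557 / 10.0 = 55.700 d.
At 25.2 °C: 557 / (25.2 − 10.5) = 557 / 14.7 = 37.891 d.
Difference = |55.700 − 37.891| = 17.809 ≈ 17.8 days.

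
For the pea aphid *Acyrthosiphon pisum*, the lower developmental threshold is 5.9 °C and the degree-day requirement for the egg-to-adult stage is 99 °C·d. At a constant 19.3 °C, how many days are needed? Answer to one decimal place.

Daily accumulation = 19.3 − 5.9 = 13.4 DD/day.
Duration = 99 / 13.4 = 7.388 ≈ 7.4 days.

7.4 days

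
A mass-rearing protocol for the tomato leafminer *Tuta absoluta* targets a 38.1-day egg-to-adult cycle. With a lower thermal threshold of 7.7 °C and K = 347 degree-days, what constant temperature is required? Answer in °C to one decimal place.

16.8 °C

Required daily accumulation = 347 / 38.1 = 9.108 DD/day.
T = T_base + 9.108 = 7.7 + 9.108 = 16.808 ≈ 16.8 °C.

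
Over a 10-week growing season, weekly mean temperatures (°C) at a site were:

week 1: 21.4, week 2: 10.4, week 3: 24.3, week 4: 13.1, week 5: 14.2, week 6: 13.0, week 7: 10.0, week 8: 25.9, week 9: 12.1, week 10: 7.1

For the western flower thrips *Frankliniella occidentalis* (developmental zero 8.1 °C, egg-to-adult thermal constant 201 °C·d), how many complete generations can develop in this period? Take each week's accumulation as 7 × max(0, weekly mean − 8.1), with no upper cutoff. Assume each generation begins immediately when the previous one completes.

Weekly DD (7 × max(0, T̄ − 8.1)): 93.1, 16.1, 113.4, 35.0, 42.7, 34.3, 13.3, 124.6, 28.0, 0.0.
Season total = 500.5 DD.
Complete generations = ⌊500.5 / 201⌋ = 2.

2 generations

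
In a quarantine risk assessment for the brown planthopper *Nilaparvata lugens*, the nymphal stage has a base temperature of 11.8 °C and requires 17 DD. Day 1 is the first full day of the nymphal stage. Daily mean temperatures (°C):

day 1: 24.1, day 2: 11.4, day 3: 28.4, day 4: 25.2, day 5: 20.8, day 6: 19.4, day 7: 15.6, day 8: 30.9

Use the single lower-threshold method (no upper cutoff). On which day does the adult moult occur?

Daily DD above 11.8 °C: 12.3, 0.0, 16.6, 13.4, 9.0, 7.6, 3.8, 19.1.
Cumulative: 12.3, 12.3, 28.9, 42.3, 51.3, 58.9, 62.7, 81.8.
The total first reaches 17 DD on day 3.

day 3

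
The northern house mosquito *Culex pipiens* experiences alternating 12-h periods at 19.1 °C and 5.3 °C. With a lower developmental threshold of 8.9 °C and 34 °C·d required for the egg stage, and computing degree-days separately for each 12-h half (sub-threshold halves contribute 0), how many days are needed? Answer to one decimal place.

6.7 days

Day half: max(0, 19.1 − 8.9) × 0.5 = 10.2 × 0.5 = 5.10 DD.
Night half: max(0, 5.3 − 8.9) × 0.5 = 0.0 × 0.5 = 0.00 DD.
Per 24 h: 5.10 DD/day.
Duration = 34 / 5.10 = 6.667 ≈ 6.7 days.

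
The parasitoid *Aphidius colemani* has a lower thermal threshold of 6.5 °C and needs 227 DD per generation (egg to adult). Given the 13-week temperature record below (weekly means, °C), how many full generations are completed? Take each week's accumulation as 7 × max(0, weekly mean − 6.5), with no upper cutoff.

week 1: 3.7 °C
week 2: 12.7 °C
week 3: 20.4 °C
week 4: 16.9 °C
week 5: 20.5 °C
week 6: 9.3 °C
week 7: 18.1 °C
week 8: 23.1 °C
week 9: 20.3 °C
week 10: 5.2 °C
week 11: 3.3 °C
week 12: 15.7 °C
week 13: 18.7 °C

3 generations

Weekly DD (7 × max(0, T̄ − 6.5)): 0.0, 43.4, 97.3, 72.8, 98.0, 19.6, 81.2, 116.2, 96.6, 0.0, 0.0, 64.4, 85.4.
Season total = 774.9 DD.
Complete generations = ⌊774.9 / 227⌋ = 3.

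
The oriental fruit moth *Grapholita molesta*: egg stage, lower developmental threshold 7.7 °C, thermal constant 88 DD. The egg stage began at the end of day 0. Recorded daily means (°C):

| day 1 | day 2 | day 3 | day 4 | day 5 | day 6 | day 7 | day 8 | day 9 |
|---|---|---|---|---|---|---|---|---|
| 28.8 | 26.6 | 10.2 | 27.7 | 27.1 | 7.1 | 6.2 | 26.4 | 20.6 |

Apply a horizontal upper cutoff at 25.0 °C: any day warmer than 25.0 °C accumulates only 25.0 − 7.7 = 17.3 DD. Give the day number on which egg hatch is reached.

Daily DD above 7.7 °C (capped at 17.3): 17.3, 17.3, 2.5, 17.3, 17.3, 0.0, 0.0, 17.3, 12.9.
Cumulative: 17.3, 34.6, 37.1, 54.4, 71.7, 71.7, 71.7, 89.0, 101.9.
The total first reaches 88 DD on day 8.

day 8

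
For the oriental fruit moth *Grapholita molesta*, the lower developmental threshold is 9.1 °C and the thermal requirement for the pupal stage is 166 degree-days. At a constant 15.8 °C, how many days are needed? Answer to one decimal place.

Daily accumulation = 15.8 − 9.1 = 6.7 DD/day.
Duration = 166 / 6.7 = 24.776 ≈ 24.8 days.

24.8 days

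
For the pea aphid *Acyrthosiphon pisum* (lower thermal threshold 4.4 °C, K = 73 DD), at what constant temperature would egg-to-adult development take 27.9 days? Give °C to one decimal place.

7.0 °C

Required daily accumulation = 73 / 27.9 = 2.616 DD/day.
T = T_base + 2.616 = 4.4 + 2.616 = 7.016 ≈ 7.0 °C.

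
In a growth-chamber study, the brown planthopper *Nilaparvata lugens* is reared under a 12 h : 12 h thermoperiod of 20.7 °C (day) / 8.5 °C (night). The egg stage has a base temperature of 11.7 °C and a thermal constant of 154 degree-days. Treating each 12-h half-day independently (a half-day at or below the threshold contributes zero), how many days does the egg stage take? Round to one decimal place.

34.2 days

Day half: max(0, 20.7 − 11.7) × 0.5 = 9.0 × 0.5 = 4.50 DD.
Night half: max(0, 8.5 − 11.7) × 0.5 = 0.0 × 0.5 = 0.00 DD.
Per 24 h: 4.50 DD/day.
Duration = 154 / 4.50 = 34.222 ≈ 34.2 days.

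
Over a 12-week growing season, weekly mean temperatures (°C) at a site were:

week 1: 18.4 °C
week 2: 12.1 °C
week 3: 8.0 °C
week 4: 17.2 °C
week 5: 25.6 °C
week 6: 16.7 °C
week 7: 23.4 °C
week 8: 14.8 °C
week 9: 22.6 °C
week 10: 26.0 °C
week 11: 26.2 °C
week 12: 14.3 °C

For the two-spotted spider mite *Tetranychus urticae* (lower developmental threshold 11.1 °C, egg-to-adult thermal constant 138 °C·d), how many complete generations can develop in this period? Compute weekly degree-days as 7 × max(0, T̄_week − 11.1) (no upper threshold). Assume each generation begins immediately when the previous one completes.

4 generations

Weekly DD (7 × max(0, T̄ − 11.1)): 51.1, 7.0, 0.0, 42.7, 101.5, 39.2, 86.1, 25.9, 80.5, 104.3, 105.7, 22.4.
Season total = 666.4 DD.
Complete generations = ⌊666.4 / 138⌋ = 4.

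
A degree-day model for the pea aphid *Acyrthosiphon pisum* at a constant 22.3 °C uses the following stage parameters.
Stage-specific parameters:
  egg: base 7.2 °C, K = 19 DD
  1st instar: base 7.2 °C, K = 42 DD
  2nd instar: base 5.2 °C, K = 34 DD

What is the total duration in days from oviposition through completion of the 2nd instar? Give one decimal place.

egg: 19 / (22.3 − 7.2) = 19 / 15.1 = 1.258 d.
1st instar: 42 / (22.3 − 7.2) = 42 / 15.1 = 2.781 d.
2nd instar: 34 / (22.3 − 5.2) = 34 / 17.1 = 1.988 d.
Sum = 6.028 ≈ 6.0 days.

6.0 days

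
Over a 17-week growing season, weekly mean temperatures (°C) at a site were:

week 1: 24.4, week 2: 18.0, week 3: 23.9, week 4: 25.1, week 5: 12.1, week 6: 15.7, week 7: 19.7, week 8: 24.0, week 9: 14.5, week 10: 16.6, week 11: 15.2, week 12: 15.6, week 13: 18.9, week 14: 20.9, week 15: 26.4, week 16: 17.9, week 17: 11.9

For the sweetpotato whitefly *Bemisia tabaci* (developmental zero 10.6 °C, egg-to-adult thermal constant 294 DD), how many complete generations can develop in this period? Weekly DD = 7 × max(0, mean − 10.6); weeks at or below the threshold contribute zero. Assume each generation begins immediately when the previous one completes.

3 generations

Weekly DD (7 × max(0, T̄ − 10.6)): 96.6, 51.8, 93.1, 101.5, 10.5, 35.7, 63.7, 93.8, 27.3, 42.0, 32.2, 35.0, 58.1, 72.1, 110.6, 51.1, 9.1.
Season total = 984.2 DD.
Complete generations = ⌊984.2 / 294⌋ = 3.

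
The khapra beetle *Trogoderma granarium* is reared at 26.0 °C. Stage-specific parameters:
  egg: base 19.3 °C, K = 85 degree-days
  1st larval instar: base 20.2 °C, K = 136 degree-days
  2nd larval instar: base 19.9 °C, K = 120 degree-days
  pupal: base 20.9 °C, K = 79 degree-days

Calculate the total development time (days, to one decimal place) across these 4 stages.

egg: 85 / (26.0 − 19.3) = 85 / 6.7 = 12.687 d.
1st larval instar: 136 / (26.0 − 20.2) = 136 / 5.8 = 23.448 d.
2nd larval instar: 120 / (26.0 − 19.9) = 120 / 6.1 = 19.672 d.
pupal: 79 / (26.0 − 20.9) = 79 / 5.1 = 15.490 d.
Sum = 71.297 ≈ 71.3 days.

71.3 days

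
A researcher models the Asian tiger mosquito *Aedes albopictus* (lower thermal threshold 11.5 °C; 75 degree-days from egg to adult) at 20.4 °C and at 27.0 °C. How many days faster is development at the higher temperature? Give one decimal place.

3.6 days

At 20.4 °C: 75 / (20.4 − 11.5) = 75 / 8.9 = 8.427 d.
At 27.0 °C: 75 / (27.0 − 11.5) = 75 / 15.5 = 4.839 d.
Difference = |8.427 − 4.839| = 3.588 ≈ 3.6 days.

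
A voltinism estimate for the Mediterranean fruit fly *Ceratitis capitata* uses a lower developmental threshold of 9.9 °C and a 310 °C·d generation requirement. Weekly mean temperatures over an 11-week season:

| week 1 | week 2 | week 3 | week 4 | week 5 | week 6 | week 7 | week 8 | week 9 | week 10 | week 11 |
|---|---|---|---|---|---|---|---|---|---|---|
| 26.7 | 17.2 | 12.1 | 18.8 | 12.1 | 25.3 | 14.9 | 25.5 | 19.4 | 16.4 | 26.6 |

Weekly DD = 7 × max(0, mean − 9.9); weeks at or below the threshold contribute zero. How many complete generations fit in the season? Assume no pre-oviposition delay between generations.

Weekly DD (7 × max(0, T̄ − 9.9)): 117.6, 51.1, 15.4, 62.3, 15.4, 107.8, 35.0, 109.2, 66.5, 45.5, 116.9.
Season total = 742.7 DD.
Complete generations = ⌊742.7 / 310⌋ = 2.

2 generations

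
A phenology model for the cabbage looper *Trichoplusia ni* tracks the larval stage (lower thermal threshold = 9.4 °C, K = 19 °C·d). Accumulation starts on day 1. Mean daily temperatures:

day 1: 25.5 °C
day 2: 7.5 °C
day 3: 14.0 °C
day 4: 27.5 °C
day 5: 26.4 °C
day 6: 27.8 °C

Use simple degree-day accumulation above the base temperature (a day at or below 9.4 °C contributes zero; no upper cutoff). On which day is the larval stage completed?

Daily DD above 9.4 °C: 16.1, 0.0, 4.6, 18.1, 17.0, 18.4.
Cumulative: 16.1, 16.1, 20.7, 38.8, 55.8, 74.2.
The total first reaches 19 DD on day 3.

day 3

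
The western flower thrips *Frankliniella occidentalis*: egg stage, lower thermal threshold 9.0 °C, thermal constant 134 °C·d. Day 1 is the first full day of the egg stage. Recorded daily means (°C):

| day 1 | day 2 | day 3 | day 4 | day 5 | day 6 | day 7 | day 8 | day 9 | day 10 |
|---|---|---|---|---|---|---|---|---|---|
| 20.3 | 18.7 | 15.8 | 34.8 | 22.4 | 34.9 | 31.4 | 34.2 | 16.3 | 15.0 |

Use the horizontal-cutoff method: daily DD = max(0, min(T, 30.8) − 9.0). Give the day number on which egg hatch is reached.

day 9

Daily DD above 9.0 °C (capped at 21.8): 11.3, 9.7, 6.8, 21.8, 13.4, 21.8, 21.8, 21.8, 7.3, 6.0.
Cumulative: 11.3, 21.0, 27.8, 49.6, 63.0, 84.8, 106.6, 128.4, 135.7, 141.7.
The total first reaches 134 DD on day 9.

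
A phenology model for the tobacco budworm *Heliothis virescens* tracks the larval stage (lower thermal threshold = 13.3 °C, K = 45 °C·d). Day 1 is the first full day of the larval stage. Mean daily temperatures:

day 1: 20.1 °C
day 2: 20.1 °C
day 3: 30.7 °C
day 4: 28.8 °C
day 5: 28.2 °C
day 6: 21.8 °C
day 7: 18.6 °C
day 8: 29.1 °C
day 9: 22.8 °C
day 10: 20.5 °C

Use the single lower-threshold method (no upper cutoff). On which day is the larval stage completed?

Daily DD above 13.3 °C: 6.8, 6.8, 17.4, 15.5, 14.9, 8.5, 5.3, 15.8, 9.5, 7.2.
Cumulative: 6.8, 13.6, 31.0, 46.5, 61.4, 69.9, 75.2, 91.0, 100.5, 107.7.
The total first reaches 45 DD on day 4.

day 4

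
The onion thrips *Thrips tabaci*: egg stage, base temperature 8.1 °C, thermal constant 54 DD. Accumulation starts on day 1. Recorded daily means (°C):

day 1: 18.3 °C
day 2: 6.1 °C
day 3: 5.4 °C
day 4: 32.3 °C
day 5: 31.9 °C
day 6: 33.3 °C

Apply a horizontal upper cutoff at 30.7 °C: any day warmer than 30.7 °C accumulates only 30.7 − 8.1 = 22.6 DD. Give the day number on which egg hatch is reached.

day 5

Daily DD above 8.1 °C (capped at 22.6): 10.2, 0.0, 0.0, 22.6, 22.6, 22.6.
Cumulative: 10.2, 10.2, 10.2, 32.8, 55.4, 78.0.
The total first reaches 54 DD on day 5.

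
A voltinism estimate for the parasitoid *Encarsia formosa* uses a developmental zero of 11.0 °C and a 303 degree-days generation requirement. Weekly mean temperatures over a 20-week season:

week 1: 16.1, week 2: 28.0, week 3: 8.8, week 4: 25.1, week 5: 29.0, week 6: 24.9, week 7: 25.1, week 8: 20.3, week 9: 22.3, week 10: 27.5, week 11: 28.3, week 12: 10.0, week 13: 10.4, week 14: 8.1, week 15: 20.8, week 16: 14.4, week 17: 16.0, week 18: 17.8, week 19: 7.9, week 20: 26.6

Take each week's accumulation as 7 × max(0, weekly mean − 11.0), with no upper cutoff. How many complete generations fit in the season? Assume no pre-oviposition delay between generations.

Weekly DD (7 × max(0, T̄ − 11.0)): 35.7, 119.0, 0.0, 98.7, 126.0, 97.3, 98.7, 65.1, 79.1, 115.5, 121.1, 0.0, 0.0, 0.0, 68.6, 23.8, 35.0, 47.6, 0.0, 109.2.
Season total = 1240.4 DD.
Complete generations = ⌊1240.4 / 303⌋ = 4.

4 generations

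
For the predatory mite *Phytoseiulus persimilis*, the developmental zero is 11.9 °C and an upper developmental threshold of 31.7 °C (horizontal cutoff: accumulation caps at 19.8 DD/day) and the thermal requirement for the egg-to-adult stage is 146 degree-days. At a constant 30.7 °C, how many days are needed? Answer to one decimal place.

7.8 days

Daily accumulation = 30.7 − 11.9 = 18.8 DD/day.
Duration = 146 / 18.8 = 7.766 ≈ 7.8 days.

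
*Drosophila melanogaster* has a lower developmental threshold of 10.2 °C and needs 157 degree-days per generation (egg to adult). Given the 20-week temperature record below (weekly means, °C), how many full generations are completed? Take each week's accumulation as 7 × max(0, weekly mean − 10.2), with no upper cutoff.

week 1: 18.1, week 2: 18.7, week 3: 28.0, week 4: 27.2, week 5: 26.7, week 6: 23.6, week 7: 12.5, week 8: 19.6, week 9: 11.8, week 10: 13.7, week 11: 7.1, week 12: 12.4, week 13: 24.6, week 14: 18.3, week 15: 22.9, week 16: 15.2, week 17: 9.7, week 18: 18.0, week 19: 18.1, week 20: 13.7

7 generations

Weekly DD (7 × max(0, T̄ − 10.2)): 55.3, 59.5, 124.6, 119.0, 115.5, 93.8, 16.1, 65.8, 11.2, 24.5, 0.0, 15.4, 100.8, 56.7, 88.9, 35.0, 0.0, 54.6, 55.3, 24.5.
Season total = 1116.5 DD.
Complete generations = ⌊1116.5 / 157⌋ = 7.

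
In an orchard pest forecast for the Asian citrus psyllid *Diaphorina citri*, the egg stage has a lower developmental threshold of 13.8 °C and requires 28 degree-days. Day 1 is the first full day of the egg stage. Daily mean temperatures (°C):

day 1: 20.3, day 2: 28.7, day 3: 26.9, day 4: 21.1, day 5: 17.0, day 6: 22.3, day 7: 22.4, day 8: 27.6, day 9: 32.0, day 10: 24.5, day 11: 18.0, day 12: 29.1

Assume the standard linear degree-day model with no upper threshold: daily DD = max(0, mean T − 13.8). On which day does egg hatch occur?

day 3

Daily DD above 13.8 °C: 6.5, 14.9, 13.1, 7.3, 3.2, 8.5, 8.6, 13.8, 18.2, 10.7, 4.2, 15.3.
Cumulative: 6.5, 21.4, 34.5, 41.8, 45.0, 53.5, 62.1, 75.9, 94.1, 104.8, 109.0, 124.3.
The total first reaches 28 DD on day 3.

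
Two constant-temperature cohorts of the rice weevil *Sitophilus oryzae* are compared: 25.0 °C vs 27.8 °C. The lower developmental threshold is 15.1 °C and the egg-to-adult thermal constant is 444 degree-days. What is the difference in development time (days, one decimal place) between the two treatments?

At 25.0 °C: 444 / (25.0 − 15.1) = 444 / 9.9 = 44.848 d.
At 27.8 °C: 444 / (27.8 − 15.1) = 444 / 12.7 = 34.961 d.
Difference = |44.848 − 34.961| = 9.888 ≈ 9.9 days.

9.9 days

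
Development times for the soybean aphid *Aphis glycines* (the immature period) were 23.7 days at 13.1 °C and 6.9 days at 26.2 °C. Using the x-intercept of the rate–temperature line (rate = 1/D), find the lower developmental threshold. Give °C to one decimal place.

7.7 °C

Under the model K = D·(T − T_b), so D₁·(T₁ − T_b) = D₂·(T₂ − T_b).
23.7·(13.1 − T_b) = 6.9·(26.2 − T_b)
T_b = (23.7·13.1 − 6.9·26.2) / (23.7 − 6.9) = 129.69 / 16.8 = 7.720 °C ≈ 7.7 °C.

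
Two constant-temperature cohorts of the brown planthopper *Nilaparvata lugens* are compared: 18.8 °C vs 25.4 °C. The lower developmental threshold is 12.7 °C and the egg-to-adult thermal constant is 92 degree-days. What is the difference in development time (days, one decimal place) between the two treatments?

7.8 days

At 18.8 °C: 92 / (18.8 − 12.7) = 92 / 6.1 = 15.082 d.
At 25.4 °C: 92 / (25.4 − 12.7) = 92 / 12.7 = 7.244 d.
Difference = |15.082 − 7.244| = 7.838 ≈ 7.8 days.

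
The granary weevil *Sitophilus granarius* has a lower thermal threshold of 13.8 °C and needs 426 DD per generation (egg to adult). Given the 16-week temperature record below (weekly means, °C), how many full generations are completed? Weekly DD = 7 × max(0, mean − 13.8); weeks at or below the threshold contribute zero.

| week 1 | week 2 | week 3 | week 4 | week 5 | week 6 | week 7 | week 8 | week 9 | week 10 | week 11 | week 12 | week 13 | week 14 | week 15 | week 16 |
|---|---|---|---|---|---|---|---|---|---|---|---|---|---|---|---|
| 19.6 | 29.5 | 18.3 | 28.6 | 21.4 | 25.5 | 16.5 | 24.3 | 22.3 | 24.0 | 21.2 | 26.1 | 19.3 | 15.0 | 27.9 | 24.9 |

2 generations

Weekly DD (7 × max(0, T̄ − 13.8)): 40.6, 109.9, 31.5, 103.6, 53.2, 81.9, 18.9, 73.5, 59.5, 71.4, 51.8, 86.1, 38.5, 8.4, 98.7, 77.7.
Season total = 1005.2 DD.
Complete generations = ⌊1005.2 / 426⌋ = 2.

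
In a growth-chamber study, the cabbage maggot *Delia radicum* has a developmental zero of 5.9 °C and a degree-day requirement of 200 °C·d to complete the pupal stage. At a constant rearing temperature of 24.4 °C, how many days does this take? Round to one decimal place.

Daily accumulation = 24.4 − 5.9 = 18.5 DD/day.
Duration = 200 / 18.5 = 10.811 ≈ 10.8 days.

10.8 days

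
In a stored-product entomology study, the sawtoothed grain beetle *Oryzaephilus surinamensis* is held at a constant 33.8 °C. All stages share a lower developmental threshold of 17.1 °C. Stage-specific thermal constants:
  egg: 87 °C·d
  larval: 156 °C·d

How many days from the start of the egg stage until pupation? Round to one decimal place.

Daily accumulation at 33.8 °C = 33.8 − 17.1 = 16.7 DD/day.
Total K = 87 + 156 = 243 DD.
Total duration = 243 / 16.7 = 14.551 ≈ 14.6 days.

14.6 days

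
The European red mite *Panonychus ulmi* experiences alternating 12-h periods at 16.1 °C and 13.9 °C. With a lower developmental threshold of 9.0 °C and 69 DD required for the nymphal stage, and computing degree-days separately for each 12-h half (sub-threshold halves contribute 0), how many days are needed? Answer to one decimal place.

Day half: max(0, 16.1 − 9.0) × 0.5 = 7.1 × 0.5 = 3.55 DD.
Night half: max(0, 13.9 − 9.0) × 0.5 = 4.9 × 0.5 = 2.45 DD.
Per 24 h: 6.00 DD/day.
Duration = 69 / 6.00 = 11.500 ≈ 11.5 days.

11.5 days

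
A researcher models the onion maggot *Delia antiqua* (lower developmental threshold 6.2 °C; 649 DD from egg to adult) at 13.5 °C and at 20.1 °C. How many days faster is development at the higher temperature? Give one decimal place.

42.2 days

At 13.5 °C: 649 / (13.5 − 6.2) = 649 / 7.3 = 88.904 d.
At 20.1 °C: 649 / (20.1 − 6.2) = 649 / 13.9 = 46.691 d.
Difference = |88.904 − 46.691| = 42.213 ≈ 42.2 days.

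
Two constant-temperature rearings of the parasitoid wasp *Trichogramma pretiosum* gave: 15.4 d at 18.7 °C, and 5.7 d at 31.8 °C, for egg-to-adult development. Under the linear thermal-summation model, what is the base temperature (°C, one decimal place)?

Linear rate model ⇒ the product D·(T − T_b) is constant across temperatures.
15.4·(18.7 − T_b) = 5.7·(31.8 − T_b)
T_b = (15.4·18.7 − 5.7·31.8) / (15.4 − 5.7) = 106.72 / 9.7 = 11.002 °C ≈ 11.0 °C.

11.0 °C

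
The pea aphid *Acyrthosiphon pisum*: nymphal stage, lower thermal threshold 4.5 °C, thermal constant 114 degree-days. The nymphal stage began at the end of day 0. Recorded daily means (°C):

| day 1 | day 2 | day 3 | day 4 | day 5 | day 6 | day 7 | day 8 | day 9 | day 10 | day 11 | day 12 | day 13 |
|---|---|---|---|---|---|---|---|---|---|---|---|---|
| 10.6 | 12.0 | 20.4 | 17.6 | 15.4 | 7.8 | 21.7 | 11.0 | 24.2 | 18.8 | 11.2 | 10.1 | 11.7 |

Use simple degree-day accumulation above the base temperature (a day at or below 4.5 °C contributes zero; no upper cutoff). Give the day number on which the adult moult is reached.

Daily DD above 4.5 °C: 6.1, 7.5, 15.9, 13.1, 10.9, 3.3, 17.2, 6.5, 19.7, 14.3, 6.7, 5.6, 7.2.
Cumulative: 6.1, 13.6, 29.5, 42.6, 53.5, 56.8, 74.0, 80.5, 100.2, 114.5, 121.2, 126.8, 134.0.
The total first reaches 114 DD on day 10.

day 10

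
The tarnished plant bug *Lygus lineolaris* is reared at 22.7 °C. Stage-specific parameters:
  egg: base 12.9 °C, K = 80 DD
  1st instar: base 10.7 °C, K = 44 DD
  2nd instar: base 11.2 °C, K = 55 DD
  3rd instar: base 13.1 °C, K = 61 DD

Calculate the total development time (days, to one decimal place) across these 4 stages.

egg: 80 / (22.7 − 12.9) = 80 / 9.8 = 8.163 d.
1st instar: 44 / (22.7 − 10.7) = 44 / 12.0 = 3.667 d.
2nd instar: 55 / (22.7 − 11.2) = 55 / 11.5 = 4.783 d.
3rd instar: 61 / (22.7 − 13.1) = 61 / 9.6 = 6.354 d.
Sum = 22.967 ≈ 23.0 days.

23.0 days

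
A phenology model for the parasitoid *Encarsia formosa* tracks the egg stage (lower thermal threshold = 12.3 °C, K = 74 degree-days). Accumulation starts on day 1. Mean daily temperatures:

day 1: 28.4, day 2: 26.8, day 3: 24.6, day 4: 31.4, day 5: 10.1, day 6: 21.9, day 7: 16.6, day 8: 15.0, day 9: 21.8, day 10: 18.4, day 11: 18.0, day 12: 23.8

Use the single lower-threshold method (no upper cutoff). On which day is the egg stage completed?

day 7

Daily DD above 12.3 °C: 16.1, 14.5, 12.3, 19.1, 0.0, 9.6, 4.3, 2.7, 9.5, 6.1, 5.7, 11.5.
Cumulative: 16.1, 30.6, 42.9, 62.0, 62.0, 71.6, 75.9, 78.6, 88.1, 94.2, 99.9, 111.4.
The total first reaches 74 DD on day 7.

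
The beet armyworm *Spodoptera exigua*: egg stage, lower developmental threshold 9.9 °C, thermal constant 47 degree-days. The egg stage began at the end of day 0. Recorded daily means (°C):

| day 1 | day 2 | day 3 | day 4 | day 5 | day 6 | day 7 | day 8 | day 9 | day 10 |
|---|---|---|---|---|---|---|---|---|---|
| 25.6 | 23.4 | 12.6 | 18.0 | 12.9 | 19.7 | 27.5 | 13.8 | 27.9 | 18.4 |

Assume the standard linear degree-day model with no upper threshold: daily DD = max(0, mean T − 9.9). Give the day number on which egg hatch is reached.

Daily DD above 9.9 °C: 15.7, 13.5, 2.7, 8.1, 3.0, 9.8, 17.6, 3.9, 18.0, 8.5.
Cumulative: 15.7, 29.2, 31.9, 40.0, 43.0, 52.8, 70.4, 74.3, 92.3, 100.8.
The total first reaches 47 DD on day 6.

day 6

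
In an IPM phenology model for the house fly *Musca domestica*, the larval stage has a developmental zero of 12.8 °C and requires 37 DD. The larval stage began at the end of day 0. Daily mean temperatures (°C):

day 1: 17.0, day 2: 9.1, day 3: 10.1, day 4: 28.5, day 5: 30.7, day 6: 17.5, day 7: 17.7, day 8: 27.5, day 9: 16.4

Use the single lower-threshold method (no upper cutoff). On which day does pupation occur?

Daily DD above 12.8 °C: 4.2, 0.0, 0.0, 15.7, 17.9, 4.7, 4.9, 14.7, 3.6.
Cumulative: 4.2, 4.2, 4.2, 19.9, 37.8, 42.5, 47.4, 62.1, 65.7.
The total first reaches 37 DD on day 5.

day 5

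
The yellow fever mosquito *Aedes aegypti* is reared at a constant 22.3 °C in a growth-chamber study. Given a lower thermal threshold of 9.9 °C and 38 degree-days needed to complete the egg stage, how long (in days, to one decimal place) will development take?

Daily accumulation = 22.3 − 9.9 = 12.4 DD/day.
Duration = 38 / 12.4 = 3.065 ≈ 3.1 days.

3.1 days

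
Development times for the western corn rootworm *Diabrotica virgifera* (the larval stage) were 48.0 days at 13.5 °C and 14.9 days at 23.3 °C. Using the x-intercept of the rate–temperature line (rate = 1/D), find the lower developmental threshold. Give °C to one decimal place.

Equal thermal constants: D₁(T₁ − T_b) = D₂(T₂ − T_b).
48.0·(13.5 − T_b) = 14.9·(23.3 − T_b)
T_b = (48.0·13.5 − 14.9·23.3) / (48.0 − 14.9) = 300.83 / 33.1 = 9.089 °C ≈ 9.1 °C.

9.1 °C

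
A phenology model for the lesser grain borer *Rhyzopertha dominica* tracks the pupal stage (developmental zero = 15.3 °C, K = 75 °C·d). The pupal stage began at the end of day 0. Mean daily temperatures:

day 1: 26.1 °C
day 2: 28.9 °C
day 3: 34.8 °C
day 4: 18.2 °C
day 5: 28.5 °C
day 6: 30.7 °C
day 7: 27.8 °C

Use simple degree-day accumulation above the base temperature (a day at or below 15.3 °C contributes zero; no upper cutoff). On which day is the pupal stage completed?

Daily DD above 15.3 °C: 10.8, 13.6, 19.5, 2.9, 13.2, 15.4, 12.5.
Cumulative: 10.8, 24.4, 43.9, 46.8, 60.0, 75.4, 87.9.
The total first reaches 75 DD on day 6.

day 6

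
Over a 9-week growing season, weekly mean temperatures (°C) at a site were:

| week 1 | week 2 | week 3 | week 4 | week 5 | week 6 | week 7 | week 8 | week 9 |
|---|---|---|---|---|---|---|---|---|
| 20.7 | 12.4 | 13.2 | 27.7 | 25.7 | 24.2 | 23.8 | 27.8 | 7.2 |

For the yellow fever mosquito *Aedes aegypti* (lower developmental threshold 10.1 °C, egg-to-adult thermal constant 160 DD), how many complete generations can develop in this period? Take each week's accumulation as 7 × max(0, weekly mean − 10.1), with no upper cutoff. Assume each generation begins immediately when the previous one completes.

4 generations

Weekly DD (7 × max(0, T̄ − 10.1)): 74.2, 16.1, 21.7, 123.2, 109.2, 98.7, 95.9, 123.9, 0.0.
Season total = 662.9 DD.
Complete generations = ⌊662.9 / 160⌋ = 4.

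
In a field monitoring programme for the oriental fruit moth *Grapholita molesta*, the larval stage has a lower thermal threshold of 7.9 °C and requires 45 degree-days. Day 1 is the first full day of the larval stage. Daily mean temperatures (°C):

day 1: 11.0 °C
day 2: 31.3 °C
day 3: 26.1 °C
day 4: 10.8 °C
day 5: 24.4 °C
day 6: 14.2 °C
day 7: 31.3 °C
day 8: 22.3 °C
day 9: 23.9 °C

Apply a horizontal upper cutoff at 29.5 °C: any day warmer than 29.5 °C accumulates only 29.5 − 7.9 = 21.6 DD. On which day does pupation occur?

Daily DD above 7.9 °C (capped at 21.6): 3.1, 21.6, 18.2, 2.9, 16.5, 6.3, 21.6, 14.4, 16.0.
Cumulative: 3.1, 24.7, 42.9, 45.8, 62.3, 68.6, 90.2, 104.6, 120.6.
The total first reaches 45 DD on day 4.

day 4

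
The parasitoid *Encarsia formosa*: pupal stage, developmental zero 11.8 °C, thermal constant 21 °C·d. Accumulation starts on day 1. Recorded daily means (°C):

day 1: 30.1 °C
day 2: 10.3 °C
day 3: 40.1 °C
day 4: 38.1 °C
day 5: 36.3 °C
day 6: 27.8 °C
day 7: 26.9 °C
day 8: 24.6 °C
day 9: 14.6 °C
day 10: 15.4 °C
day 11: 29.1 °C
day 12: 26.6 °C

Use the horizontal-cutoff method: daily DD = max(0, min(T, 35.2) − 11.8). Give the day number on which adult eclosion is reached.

day 3

Daily DD above 11.8 °C (capped at 23.4): 18.3, 0.0, 23.4, 23.4, 23.4, 16.0, 15.1, 12.8, 2.8, 3.6, 17.3, 14.8.
Cumulative: 18.3, 18.3, 41.7, 65.1, 88.5, 104.5, 119.6, 132.4, 135.2, 138.8, 156.1, 170.9.
The total first reaches 21 DD on day 3.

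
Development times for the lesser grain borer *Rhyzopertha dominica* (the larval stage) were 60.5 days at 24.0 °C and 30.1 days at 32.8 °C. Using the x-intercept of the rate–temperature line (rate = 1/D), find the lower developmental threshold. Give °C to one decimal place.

Under the model K = D·(T − T_b), so D₁·(T₁ − T_b) = D₂·(T₂ − T_b).
60.5·(24.0 − T_b) = 30.1·(32.8 − T_b)
T_b = (60.5·24.0 − 30.1·32.8) / (60.5 − 30.1) = 464.72 / 30.4 = 15.287 °C ≈ 15.3 °C.

15.3 °C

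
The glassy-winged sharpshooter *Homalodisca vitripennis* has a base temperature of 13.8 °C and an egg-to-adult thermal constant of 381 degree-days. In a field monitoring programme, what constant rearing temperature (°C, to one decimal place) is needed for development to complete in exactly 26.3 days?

Required daily accumulation = 381 / 26.3 = 14.487 DD/day.
T = T_base + 14.487 = 13.8 + 14.487 = 28.287 ≈ 28.3 °C.

28.3 °C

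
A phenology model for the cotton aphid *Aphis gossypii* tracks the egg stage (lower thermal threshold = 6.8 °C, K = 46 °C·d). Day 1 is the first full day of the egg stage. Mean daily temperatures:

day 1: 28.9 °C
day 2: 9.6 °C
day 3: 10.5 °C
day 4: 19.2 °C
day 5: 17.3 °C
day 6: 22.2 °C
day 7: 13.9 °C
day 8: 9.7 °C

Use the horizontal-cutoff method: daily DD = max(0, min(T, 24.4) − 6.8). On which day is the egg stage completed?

day 5

Daily DD above 6.8 °C (capped at 17.6): 17.6, 2.8, 3.7, 12.4, 10.5, 15.4, 7.1, 2.9.
Cumulative: 17.6, 20.4, 24.1, 36.5, 47.0, 62.4, 69.5, 72.4.
The total first reaches 46 DD on day 5.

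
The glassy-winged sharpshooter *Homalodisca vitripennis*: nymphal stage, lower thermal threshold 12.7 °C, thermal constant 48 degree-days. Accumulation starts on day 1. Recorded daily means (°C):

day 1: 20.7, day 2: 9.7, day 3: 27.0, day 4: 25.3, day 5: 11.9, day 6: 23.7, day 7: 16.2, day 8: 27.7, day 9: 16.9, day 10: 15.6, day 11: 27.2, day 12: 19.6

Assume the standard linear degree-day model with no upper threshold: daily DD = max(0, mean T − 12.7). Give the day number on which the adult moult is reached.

day 7

Daily DD above 12.7 °C: 8.0, 0.0, 14.3, 12.6, 0.0, 11.0, 3.5, 15.0, 4.2, 2.9, 14.5, 6.9.
Cumulative: 8.0, 8.0, 22.3, 34.9, 34.9, 45.9, 49.4, 64.4, 68.6, 71.5, 86.0, 92.9.
The total first reaches 48 DD on day 7.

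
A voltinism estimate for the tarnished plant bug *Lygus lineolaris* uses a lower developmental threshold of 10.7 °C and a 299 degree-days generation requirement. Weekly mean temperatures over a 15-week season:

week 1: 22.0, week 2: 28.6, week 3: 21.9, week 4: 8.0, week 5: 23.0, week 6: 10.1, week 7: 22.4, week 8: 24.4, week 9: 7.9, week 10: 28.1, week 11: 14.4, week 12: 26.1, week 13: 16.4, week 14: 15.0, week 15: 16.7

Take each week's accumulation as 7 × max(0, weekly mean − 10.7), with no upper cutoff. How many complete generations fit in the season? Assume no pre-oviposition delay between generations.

Weekly DD (7 × max(0, T̄ − 10.7)): 79.1, 125.3, 78.4, 0.0, 86.1, 0.0, 81.9, 95.9, 0.0, 121.8, 25.9, 107.8, 39.9, 30.1, 42.0.
Season total = 914.2 DD.
Complete generations = ⌊914.2 / 299⌋ = 3.

3 generations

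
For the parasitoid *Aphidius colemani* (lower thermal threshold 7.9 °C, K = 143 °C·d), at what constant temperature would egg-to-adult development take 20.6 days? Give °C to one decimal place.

14.8 °C

Required daily accumulation = 143 / 20.6 = 6.942 DD/day.
T = T_base + 6.942 = 7.9 + 6.942 = 14.842 ≈ 14.8 °C.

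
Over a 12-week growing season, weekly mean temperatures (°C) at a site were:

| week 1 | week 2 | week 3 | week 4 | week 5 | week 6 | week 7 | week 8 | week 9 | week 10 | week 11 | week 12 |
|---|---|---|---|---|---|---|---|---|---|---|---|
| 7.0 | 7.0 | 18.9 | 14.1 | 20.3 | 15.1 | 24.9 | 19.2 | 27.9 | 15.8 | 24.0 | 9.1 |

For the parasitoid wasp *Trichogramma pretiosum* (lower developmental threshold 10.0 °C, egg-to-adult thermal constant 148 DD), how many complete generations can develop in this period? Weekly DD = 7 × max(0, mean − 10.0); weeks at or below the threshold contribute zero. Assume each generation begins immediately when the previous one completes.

Weekly DD (7 × max(0, T̄ − 10.0)): 0.0, 0.0, 62.3, 28.7, 72.1, 35.7, 104.3, 64.4, 125.3, 40.6, 98.0, 0.0.
Season total = 631.4 DD.
Complete generations = ⌊631.4 / 148⌋ = 4.

4 generations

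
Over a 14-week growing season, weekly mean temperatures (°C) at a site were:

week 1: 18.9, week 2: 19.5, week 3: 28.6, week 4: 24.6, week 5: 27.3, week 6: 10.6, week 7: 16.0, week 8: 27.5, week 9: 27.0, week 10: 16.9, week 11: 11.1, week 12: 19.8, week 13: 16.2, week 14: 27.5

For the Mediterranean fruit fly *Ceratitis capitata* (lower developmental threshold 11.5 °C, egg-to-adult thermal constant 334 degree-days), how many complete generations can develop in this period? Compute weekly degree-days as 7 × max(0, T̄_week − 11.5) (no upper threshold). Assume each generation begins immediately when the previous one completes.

2 generations

Weekly DD (7 × max(0, T̄ − 11.5)): 51.8, 56.0, 119.7, 91.7, 110.6, 0.0, 31.5, 112.0, 108.5, 37.8, 0.0, 58.1, 32.9, 112.0.
Season total = 922.6 DD.
Complete generations = ⌊922.6 / 334⌋ = 2.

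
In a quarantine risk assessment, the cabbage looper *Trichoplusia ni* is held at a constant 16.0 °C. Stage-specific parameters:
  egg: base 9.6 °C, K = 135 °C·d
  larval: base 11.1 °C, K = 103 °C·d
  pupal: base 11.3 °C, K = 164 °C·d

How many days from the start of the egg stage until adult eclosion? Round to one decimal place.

egg: 135 / (16.0 − 9.6) = 135 / 6.4 = 21.094 d.
larval: 103 / (16.0 − 11.1) = 103 / 4.9 = 21.020 d.
pupal: 164 / (16.0 − 11.3) = 164 / 4.7 = 34.894 d.
Sum = 77.008 ≈ 77.0 days.

77.0 days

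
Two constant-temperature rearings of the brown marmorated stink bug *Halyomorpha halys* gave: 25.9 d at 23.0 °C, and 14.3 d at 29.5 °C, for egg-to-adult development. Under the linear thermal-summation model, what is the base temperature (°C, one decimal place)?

Linear rate model ⇒ the product D·(T − T_b) is constant across temperatures.
25.9·(23.0 − T_b) = 14.3·(29.5 − T_b)
T_b = (25.9·23.0 − 14.3·29.5) / (25.9 − 14.3) = 173.85 / 11.6 = 14.987 °C ≈ 15.0 °C.

15.0 °C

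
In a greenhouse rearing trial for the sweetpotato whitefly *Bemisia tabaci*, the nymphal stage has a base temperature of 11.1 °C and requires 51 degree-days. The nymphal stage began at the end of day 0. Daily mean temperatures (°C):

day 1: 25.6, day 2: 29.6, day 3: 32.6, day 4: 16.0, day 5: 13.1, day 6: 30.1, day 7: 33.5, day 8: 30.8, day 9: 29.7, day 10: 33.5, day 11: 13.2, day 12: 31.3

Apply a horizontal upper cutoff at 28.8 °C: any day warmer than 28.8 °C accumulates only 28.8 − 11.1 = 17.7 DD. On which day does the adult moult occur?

Daily DD above 11.1 °C (capped at 17.7): 14.5, 17.7, 17.7, 4.9, 2.0, 17.7, 17.7, 17.7, 17.7, 17.7, 2.1, 17.7.
Cumulative: 14.5, 32.2, 49.9, 54.8, 56.8, 74.5, 92.2, 109.9, 127.6, 145.3, 147.4, 165.1.
The total first reaches 51 DD on day 4.

day 4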